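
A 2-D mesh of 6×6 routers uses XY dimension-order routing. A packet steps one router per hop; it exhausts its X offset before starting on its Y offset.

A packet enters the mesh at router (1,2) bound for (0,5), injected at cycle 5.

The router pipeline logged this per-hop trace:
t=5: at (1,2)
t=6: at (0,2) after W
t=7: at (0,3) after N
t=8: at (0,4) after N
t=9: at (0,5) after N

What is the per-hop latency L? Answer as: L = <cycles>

cyc[1] − cyc[0] = 6 − 5 = 1.
Per-hop latency L = Δcyc = 1.

L = 1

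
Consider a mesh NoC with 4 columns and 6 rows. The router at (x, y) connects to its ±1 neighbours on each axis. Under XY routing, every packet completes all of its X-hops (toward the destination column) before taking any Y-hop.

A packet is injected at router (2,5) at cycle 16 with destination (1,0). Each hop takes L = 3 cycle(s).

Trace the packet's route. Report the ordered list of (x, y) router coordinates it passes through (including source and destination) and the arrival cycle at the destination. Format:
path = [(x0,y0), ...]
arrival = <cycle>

[0] x=2 y=5 t=16
[1] x=1 y=5 t=19 →W
[2] x=1 y=4 t=22 →S
[3] x=1 y=3 t=25 →S
[4] x=1 y=2 t=28 →S
[5] x=1 y=1 t=31 →S
[6] x=1 y=0 t=34 →S

path = [(2,5), (1,5), (1,4), (1,3), (1,2), (1,1), (1,0)]
arrival = 34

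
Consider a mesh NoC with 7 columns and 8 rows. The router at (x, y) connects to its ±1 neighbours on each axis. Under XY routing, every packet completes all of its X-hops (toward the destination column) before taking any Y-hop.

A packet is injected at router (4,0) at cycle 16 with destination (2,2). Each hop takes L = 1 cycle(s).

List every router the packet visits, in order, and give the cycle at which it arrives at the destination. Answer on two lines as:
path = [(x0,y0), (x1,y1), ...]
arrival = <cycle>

path = [(4,0), (3,0), (2,0), (2,1), (2,2)]
arrival = 20

[0] x=4 y=0 t=16
[1] x=3 y=0 t=17 →W
[2] x=2 y=0 t=18 →W
[3] x=2 y=1 t=19 →N
[4] x=2 y=2 t=20 →N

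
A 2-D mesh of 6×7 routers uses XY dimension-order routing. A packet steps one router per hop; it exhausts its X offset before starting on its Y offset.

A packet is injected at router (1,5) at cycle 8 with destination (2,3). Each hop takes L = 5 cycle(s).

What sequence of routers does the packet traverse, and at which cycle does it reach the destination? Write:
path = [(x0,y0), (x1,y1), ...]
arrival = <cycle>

#0 — 1,5 | c8
#1 — 2,5 | c13 | E
#2 — 2,4 | c18 | S
#3 — 2,3 | c23 | S

path = [(1,5), (2,5), (2,4), (2,3)]
arrival = 23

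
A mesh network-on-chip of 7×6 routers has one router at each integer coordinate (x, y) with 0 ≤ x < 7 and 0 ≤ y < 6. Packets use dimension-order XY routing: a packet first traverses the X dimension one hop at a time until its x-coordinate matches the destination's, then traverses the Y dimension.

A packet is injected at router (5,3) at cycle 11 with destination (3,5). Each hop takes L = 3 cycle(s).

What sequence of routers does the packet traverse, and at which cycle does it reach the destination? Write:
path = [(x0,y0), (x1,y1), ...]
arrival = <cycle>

#0 — 5,3 | c11
#1 — 4,3 | c14 | W
#2 — 3,3 | c17 | W
#3 — 3,4 | c20 | N
#4 — 3,5 | c23 | N

path = [(5,3), (4,3), (3,3), (3,4), (3,5)]
arrival = 23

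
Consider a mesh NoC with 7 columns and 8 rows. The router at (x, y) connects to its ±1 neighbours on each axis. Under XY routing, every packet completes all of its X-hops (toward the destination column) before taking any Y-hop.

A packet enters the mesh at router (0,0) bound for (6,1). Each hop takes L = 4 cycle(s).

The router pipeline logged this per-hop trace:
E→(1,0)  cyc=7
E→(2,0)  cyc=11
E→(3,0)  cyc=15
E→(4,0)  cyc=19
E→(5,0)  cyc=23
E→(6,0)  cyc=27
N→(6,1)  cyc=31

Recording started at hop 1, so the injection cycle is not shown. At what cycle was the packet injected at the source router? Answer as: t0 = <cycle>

t0 = 3

cyc[1] = 7 and cyc[k] = t0 + k·L for every k.
Therefore t0 = 7 − L = 3.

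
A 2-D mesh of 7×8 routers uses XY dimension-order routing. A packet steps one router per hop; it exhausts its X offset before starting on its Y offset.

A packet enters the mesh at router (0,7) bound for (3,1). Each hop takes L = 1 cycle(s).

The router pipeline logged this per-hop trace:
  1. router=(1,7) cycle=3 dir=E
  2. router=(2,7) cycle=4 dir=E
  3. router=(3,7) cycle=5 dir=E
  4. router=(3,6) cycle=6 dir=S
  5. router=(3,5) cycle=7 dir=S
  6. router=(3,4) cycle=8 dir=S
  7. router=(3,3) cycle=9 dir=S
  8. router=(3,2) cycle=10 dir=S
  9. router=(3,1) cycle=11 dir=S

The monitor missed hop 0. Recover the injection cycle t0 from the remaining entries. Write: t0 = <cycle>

t0 = 2

The first recorded entry is hop 1 at cycle 3.
Therefore t0 = 3 − L = 2.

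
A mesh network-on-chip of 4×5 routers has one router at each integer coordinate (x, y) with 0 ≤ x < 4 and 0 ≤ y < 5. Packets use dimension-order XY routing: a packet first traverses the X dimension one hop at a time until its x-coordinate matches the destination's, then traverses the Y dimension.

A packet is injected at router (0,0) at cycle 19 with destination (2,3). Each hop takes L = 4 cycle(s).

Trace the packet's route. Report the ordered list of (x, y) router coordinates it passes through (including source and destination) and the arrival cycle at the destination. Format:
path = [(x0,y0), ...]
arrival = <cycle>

hop 0: (0,0) @ cyc 19
hop 1: (1,0) @ cyc 23  [E]
hop 2: (2,0) @ cyc 27  [E]
hop 3: (2,1) @ cyc 31  [N]
hop 4: (2,2) @ cyc 35  [N]
hop 5: (2,3) @ cyc 39  [N]

path = [(0,0), (1,0), (2,0), (2,1), (2,2), (2,3)]
arrival = 39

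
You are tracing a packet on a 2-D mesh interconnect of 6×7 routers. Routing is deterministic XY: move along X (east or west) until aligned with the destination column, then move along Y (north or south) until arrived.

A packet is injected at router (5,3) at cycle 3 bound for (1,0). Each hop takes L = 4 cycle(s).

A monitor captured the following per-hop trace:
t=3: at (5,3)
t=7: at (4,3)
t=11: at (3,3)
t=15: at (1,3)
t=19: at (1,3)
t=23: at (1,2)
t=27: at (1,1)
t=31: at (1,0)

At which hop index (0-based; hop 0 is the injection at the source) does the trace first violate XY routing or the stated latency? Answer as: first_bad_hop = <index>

first_bad_hop = 3

hop 1: step (-1,+0), +4 cyc — ok
hop 2: step (-1,+0), +4 cyc — ok
hop 3: step (-2,+0), +4 cyc — BAD: non-unit step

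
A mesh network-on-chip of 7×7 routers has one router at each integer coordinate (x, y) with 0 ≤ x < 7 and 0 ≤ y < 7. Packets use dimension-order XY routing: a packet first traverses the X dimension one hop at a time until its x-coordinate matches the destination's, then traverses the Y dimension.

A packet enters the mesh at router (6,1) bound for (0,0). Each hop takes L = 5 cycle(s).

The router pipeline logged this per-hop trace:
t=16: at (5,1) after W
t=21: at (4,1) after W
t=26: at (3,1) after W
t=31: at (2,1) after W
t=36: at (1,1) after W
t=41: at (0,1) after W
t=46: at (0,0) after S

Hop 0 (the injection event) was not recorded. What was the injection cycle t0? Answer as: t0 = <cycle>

At hop 1 the cycle is 16; in general cyc_k = t0 + kL.
Therefore t0 = 16 − L = 11.

t0 = 11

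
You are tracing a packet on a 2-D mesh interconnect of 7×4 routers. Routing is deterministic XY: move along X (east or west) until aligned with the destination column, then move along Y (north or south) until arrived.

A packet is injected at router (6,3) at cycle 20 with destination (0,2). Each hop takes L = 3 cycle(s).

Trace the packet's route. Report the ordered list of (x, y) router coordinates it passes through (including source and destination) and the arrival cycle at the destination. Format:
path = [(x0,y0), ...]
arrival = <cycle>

path = [(6,3), (5,3), (4,3), (3,3), (2,3), (1,3), (0,3), (0,2)]
arrival = 41

#0 — 6,3 | c20
#1 — 5,3 | c23 | W
#2 — 4,3 | c26 | W
#3 — 3,3 | c29 | W
#4 — 2,3 | c32 | W
#5 — 1,3 | c35 | W
#6 — 0,3 | c38 | W
#7 — 0,2 | c41 | S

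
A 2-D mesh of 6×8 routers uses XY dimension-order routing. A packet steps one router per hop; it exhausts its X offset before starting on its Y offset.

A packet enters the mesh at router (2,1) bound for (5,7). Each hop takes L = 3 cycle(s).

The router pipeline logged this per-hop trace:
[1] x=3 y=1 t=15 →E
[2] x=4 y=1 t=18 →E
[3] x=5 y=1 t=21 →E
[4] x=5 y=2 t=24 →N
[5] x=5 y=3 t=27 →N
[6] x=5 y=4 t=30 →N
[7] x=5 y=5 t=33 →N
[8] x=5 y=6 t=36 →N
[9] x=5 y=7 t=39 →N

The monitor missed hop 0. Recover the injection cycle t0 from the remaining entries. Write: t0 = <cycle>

Hop 1 reached at cycle 15; hop k is at t0 + k·L.
Therefore t0 = 15 − L = 12.

t0 = 12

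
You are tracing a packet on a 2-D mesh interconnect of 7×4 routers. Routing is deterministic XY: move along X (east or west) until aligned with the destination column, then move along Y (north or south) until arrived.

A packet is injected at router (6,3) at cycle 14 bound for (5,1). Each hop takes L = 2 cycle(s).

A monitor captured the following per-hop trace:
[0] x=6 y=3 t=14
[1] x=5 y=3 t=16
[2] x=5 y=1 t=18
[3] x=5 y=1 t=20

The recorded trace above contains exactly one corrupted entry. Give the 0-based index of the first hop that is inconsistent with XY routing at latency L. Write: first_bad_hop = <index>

first_bad_hop = 2

hop 1: step (-1,+0), +2 cyc — ok
hop 2: step (+0,-2), +2 cyc — BAD: non-unit step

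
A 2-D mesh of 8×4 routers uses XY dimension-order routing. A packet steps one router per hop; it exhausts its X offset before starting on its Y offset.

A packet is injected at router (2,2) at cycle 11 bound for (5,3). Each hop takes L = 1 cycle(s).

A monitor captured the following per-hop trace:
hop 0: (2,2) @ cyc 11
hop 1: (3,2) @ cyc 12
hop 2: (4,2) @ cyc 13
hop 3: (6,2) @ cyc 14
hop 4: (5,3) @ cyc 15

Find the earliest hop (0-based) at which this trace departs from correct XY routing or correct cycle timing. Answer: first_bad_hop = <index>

first_bad_hop = 3

[1] (+1,+0) / 1c ⇒ ok
[2] (+1,+0) / 1c ⇒ ok
[3] (+2,+0) / 1c ⇒ BAD: non-unit step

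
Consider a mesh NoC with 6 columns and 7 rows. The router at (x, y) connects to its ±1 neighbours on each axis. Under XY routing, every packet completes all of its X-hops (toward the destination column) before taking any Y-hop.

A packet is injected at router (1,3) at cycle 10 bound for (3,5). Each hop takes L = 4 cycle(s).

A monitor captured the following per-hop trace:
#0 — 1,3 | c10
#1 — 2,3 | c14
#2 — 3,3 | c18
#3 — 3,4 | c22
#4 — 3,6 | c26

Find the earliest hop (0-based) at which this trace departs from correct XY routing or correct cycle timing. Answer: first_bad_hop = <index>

first_bad_hop = 4

[1] (+1,+0) / 4c ⇒ ok
[2] (+1,+0) / 4c ⇒ ok
[3] (+0,+1) / 4c ⇒ ok
[4] (+0,+2) / 4c ⇒ BAD: non-unit step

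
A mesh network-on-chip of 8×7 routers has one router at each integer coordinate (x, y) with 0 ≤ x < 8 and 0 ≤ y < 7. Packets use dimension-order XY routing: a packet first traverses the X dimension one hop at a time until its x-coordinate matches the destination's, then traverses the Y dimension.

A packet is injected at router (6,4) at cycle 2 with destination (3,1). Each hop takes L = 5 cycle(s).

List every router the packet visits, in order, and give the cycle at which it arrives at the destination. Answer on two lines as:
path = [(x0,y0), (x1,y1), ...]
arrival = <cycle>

hop 0: (6,4) @ cyc 2
hop 1: (5,4) @ cyc 7  [W]
hop 2: (4,4) @ cyc 12  [W]
hop 3: (3,4) @ cyc 17  [W]
hop 4: (3,3) @ cyc 22  [S]
hop 5: (3,2) @ cyc 27  [S]
hop 6: (3,1) @ cyc 32  [S]

path = [(6,4), (5,4), (4,4), (3,4), (3,3), (3,2), (3,1)]
arrival = 32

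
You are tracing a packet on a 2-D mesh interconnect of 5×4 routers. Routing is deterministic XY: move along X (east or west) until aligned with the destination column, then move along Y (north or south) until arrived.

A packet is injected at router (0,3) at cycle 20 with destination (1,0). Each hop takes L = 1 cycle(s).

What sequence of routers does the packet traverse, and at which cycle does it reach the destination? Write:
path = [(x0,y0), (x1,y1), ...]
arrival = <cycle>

path = [(0,3), (1,3), (1,2), (1,1), (1,0)]
arrival = 24

[0] x=0 y=3 t=20
[1] x=1 y=3 t=21 →E
[2] x=1 y=2 t=22 →S
[3] x=1 y=1 t=23 →S
[4] x=1 y=0 t=24 →S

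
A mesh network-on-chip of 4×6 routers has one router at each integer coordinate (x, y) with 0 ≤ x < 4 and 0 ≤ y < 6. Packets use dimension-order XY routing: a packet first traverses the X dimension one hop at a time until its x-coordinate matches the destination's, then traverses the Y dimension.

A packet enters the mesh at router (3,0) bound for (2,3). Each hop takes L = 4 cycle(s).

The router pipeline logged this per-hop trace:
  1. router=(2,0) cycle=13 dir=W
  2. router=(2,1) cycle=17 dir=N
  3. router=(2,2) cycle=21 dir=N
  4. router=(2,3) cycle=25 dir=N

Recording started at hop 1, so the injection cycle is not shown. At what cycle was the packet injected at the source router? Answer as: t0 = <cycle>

t0 = 9

The first recorded entry is hop 1 at cycle 13.
So t0 = 13 − 1·4 = 9.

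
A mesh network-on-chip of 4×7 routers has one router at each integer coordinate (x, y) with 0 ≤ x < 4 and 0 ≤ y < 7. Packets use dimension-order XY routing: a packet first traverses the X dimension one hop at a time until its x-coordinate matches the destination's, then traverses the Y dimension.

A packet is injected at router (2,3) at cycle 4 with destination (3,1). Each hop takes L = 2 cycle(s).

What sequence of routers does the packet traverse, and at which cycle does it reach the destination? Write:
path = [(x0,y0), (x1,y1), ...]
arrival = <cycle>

path = [(2,3), (3,3), (3,2), (3,1)]
arrival = 10

src (2,3)  cyc=4
E→(3,3)  cyc=6
S→(3,2)  cyc=8
S→(3,1)  cyc=10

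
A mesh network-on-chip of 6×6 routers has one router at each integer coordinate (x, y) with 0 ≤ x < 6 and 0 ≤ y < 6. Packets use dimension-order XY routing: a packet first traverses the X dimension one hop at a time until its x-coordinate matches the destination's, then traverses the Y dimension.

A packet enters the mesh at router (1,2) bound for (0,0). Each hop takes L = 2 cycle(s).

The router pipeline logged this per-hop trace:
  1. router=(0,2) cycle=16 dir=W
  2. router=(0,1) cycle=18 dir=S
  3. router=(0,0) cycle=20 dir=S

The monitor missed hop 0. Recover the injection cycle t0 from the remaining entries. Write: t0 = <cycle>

At hop 1 the cycle is 16; in general cyc_k = t0 + kL.
t0 = cyc[1] − L = 16 − 2 = 14.

t0 = 14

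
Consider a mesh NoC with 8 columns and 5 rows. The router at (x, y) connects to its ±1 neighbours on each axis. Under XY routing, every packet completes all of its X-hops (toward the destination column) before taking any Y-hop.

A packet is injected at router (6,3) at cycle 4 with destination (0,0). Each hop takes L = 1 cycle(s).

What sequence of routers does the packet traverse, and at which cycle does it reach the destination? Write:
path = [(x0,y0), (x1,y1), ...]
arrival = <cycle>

  0. router=(6,3) cycle=4 (inject)
  1. router=(5,3) cycle=5 dir=W
  2. router=(4,3) cycle=6 dir=W
  3. router=(3,3) cycle=7 dir=W
  4. router=(2,3) cycle=8 dir=W
  5. router=(1,3) cycle=9 dir=W
  6. router=(0,3) cycle=10 dir=W
  7. router=(0,2) cycle=11 dir=S
  8. router=(0,1) cycle=12 dir=S
  9. router=(0,0) cycle=13 dir=S

path = [(6,3), (5,3), (4,3), (3,3), (2,3), (1,3), (0,3), (0,2), (0,1), (0,0)]
arrival = 13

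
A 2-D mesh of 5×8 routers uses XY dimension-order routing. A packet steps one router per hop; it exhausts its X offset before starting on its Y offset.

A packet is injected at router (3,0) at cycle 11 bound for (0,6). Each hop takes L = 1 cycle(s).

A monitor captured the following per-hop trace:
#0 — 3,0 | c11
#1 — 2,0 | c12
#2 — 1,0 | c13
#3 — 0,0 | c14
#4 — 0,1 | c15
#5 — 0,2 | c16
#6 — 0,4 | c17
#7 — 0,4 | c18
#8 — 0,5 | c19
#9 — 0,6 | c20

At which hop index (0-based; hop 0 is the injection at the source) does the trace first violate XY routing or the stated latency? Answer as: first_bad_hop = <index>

first_bad_hop = 6

check 1→ d=(-1,0) cyc+1: ok
check 2→ d=(-1,0) cyc+1: ok
check 3→ d=(-1,0) cyc+1: ok
check 4→ d=(0,1) cyc+1: ok
check 5→ d=(0,1) cyc+1: ok
check 6→ d=(0,2) cyc+1: BAD: non-unit step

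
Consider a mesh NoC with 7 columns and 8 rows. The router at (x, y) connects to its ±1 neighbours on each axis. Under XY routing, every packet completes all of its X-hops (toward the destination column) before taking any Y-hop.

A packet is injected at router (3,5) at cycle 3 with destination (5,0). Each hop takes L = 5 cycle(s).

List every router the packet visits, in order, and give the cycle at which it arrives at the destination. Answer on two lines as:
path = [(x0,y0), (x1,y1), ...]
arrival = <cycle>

[0] x=3 y=5 t=3
[1] x=4 y=5 t=8 →E
[2] x=5 y=5 t=13 →E
[3] x=5 y=4 t=18 →S
[4] x=5 y=3 t=23 →S
[5] x=5 y=2 t=28 →S
[6] x=5 y=1 t=33 →S
[7] x=5 y=0 t=38 →S

path = [(3,5), (4,5), (5,5), (5,4), (5,3), (5,2), (5,1), (5,0)]
arrival = 38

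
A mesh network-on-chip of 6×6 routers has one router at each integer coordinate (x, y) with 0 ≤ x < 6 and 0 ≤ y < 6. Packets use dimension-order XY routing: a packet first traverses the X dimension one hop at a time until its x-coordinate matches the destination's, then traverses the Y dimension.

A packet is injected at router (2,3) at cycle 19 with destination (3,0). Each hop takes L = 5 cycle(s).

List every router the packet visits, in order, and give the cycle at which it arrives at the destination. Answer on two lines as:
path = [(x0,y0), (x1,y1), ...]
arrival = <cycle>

hop 0: (2,3) @ cyc 19
hop 1: (3,3) @ cyc 24  [E]
hop 2: (3,2) @ cyc 29  [S]
hop 3: (3,1) @ cyc 34  [S]
hop 4: (3,0) @ cyc 39  [S]

path = [(2,3), (3,3), (3,2), (3,1), (3,0)]
arrival = 39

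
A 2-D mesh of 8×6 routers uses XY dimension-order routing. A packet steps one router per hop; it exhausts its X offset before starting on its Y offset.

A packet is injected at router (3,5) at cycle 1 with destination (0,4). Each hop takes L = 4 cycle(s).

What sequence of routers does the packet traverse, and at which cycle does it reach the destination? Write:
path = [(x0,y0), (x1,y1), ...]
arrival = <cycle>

t=1: at (3,5)
t=5: at (2,5) after W
t=9: at (1,5) after W
t=13: at (0,5) after W
t=17: at (0,4) after S

path = [(3,5), (2,5), (1,5), (0,5), (0,4)]
arrival = 17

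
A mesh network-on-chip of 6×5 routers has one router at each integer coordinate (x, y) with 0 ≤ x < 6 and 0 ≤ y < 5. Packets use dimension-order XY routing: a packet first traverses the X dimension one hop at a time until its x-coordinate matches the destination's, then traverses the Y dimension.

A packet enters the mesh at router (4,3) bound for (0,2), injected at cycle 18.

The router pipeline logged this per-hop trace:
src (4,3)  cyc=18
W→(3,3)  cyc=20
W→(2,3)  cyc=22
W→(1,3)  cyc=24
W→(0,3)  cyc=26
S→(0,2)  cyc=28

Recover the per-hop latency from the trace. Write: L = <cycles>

Δcyc across hop 0→1: 20 − 18 = 2.
One hop costs L cycles, so L = 2.

L = 2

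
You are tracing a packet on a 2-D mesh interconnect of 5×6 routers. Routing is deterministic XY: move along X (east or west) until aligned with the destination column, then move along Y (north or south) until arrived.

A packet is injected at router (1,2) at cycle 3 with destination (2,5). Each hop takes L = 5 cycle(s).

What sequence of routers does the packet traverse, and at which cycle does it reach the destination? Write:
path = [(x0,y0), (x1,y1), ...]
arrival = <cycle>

path = [(1,2), (2,2), (2,3), (2,4), (2,5)]
arrival = 23

hop 0: (1,2) @ cyc 3
hop 1: (2,2) @ cyc 8  [E]
hop 2: (2,3) @ cyc 13  [N]
hop 3: (2,4) @ cyc 18  [N]
hop 4: (2,5) @ cyc 23  [N]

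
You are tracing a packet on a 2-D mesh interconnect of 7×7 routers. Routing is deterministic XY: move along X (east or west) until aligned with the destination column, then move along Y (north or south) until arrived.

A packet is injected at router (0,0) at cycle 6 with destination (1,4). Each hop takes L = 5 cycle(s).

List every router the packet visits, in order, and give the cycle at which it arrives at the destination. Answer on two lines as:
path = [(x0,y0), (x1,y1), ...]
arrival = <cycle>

path = [(0,0), (1,0), (1,1), (1,2), (1,3), (1,4)]
arrival = 31

t=6: at (0,0)
t=11: at (1,0) after E
t=16: at (1,1) after N
t=21: at (1,2) after N
t=26: at (1,3) after N
t=31: at (1,4) after N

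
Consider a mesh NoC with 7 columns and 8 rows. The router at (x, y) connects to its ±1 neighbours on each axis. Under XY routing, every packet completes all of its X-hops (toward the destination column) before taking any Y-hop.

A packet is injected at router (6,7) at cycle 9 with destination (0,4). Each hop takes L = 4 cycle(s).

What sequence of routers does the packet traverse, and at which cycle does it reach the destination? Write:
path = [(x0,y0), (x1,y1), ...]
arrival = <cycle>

hop 0: (6,7) @ cyc 9
hop 1: (5,7) @ cyc 13  [W]
hop 2: (4,7) @ cyc 17  [W]
hop 3: (3,7) @ cyc 21  [W]
hop 4: (2,7) @ cyc 25  [W]
hop 5: (1,7) @ cyc 29  [W]
hop 6: (0,7) @ cyc 33  [W]
hop 7: (0,6) @ cyc 37  [S]
hop 8: (0,5) @ cyc 41  [S]
hop 9: (0,4) @ cyc 45  [S]

path = [(6,7), (5,7), (4,7), (3,7), (2,7), (1,7), (0,7), (0,6), (0,5), (0,4)]
arrival = 45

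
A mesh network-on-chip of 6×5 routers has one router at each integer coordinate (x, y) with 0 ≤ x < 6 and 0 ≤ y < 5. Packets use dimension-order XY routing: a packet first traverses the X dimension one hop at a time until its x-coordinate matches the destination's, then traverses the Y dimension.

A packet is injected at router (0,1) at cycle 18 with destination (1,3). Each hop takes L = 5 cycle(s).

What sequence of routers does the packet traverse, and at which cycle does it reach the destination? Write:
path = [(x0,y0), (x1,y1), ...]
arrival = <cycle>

src (0,1)  cyc=18
E→(1,1)  cyc=23
N→(1,2)  cyc=28
N→(1,3)  cyc=33

path = [(0,1), (1,1), (1,2), (1,3)]
arrival = 33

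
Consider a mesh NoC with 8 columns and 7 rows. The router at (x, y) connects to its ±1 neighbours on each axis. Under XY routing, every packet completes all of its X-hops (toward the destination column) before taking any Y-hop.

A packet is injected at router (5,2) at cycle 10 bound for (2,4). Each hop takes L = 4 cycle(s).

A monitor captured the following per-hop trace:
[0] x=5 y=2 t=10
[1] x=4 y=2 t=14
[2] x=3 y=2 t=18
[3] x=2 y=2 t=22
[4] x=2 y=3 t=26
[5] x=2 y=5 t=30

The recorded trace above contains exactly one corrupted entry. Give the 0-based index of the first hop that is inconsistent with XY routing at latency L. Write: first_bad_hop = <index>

  1: Δx=-1 Δy=+0 Δt=4 [ok]
  2: Δx=-1 Δy=+0 Δt=4 [ok]
  3: Δx=-1 Δy=+0 Δt=4 [ok]
  4: Δx=+0 Δy=+1 Δt=4 [ok]
  5: Δx=+0 Δy=+2 Δt=4 [BAD: non-unit step]

first_bad_hop = 5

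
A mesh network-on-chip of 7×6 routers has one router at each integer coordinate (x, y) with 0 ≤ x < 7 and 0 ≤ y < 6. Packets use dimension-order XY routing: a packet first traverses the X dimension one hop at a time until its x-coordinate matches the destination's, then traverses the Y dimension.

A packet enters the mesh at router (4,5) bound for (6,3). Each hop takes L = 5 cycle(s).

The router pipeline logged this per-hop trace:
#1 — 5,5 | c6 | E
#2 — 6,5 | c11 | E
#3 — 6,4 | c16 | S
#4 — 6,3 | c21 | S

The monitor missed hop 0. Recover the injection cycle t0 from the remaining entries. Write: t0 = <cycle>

t0 = 1

The first recorded entry is hop 1 at cycle 6.
Subtract one hop: t0 = 6 − 5 = 1.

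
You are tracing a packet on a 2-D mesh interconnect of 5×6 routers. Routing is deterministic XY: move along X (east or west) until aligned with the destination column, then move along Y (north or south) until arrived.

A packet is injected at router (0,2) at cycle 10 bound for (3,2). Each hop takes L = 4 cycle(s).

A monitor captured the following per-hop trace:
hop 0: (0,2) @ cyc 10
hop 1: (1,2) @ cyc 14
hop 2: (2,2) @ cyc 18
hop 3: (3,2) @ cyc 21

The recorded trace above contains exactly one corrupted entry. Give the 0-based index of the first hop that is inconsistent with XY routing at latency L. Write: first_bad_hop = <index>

hop 1: step (+1,+0), +4 cyc — ok
hop 2: step (+1,+0), +4 cyc — ok
hop 3: step (+1,+0), +3 cyc — BAD: Δcyc=3≠L

first_bad_hop = 3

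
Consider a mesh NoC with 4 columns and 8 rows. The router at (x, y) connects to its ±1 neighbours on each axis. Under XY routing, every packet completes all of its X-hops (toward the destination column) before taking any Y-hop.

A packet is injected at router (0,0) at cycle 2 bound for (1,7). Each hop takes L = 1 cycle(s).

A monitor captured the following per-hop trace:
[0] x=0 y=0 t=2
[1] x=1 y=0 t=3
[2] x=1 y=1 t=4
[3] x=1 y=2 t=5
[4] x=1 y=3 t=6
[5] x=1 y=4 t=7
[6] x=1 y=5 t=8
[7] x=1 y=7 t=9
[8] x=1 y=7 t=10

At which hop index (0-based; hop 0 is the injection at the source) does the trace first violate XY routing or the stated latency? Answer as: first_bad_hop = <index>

hop 1: step (+1,+0), +1 cyc — ok
hop 2: step (+0,+1), +1 cyc — ok
hop 3: step (+0,+1), +1 cyc — ok
hop 4: step (+0,+1), +1 cyc — ok
hop 5: step (+0,+1), +1 cyc — ok
hop 6: step (+0,+1), +1 cyc — ok
hop 7: step (+0,+2), +1 cyc — BAD: non-unit step

first_bad_hop = 7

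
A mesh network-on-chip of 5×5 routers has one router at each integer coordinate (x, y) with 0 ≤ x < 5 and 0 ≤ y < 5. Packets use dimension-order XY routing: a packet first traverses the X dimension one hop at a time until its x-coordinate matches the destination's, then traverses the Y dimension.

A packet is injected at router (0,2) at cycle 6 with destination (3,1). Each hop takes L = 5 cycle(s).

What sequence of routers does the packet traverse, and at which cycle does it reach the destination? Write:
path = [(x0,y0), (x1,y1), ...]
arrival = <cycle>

src (0,2)  cyc=6
E→(1,2)  cyc=11
E→(2,2)  cyc=16
E→(3,2)  cyc=21
S→(3,1)  cyc=26

path = [(0,2), (1,2), (2,2), (3,2), (3,1)]
arrival = 26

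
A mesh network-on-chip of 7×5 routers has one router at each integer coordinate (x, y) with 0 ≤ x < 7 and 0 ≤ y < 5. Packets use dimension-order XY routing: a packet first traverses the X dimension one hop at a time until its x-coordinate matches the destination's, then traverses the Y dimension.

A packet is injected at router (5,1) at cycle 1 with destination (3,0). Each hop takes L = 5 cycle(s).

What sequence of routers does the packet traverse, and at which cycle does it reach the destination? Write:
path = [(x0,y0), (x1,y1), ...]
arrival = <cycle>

hop 0: (5,1) @ cyc 1
hop 1: (4,1) @ cyc 6  [W]
hop 2: (3,1) @ cyc 11  [W]
hop 3: (3,0) @ cyc 16  [S]

path = [(5,1), (4,1), (3,1), (3,0)]
arrival = 16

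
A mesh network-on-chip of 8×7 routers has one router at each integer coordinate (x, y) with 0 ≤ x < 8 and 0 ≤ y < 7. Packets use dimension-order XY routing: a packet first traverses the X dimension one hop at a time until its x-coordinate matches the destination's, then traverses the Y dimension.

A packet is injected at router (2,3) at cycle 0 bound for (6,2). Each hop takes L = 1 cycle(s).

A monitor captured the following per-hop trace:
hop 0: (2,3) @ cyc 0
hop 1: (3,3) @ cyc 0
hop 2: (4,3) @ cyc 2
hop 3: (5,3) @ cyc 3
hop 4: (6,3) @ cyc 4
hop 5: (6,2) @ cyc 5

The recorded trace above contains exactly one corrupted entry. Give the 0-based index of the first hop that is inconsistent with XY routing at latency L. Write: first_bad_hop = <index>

first_bad_hop = 1

[1] (+1,+0) / 0c ⇒ BAD: Δcyc=0≠L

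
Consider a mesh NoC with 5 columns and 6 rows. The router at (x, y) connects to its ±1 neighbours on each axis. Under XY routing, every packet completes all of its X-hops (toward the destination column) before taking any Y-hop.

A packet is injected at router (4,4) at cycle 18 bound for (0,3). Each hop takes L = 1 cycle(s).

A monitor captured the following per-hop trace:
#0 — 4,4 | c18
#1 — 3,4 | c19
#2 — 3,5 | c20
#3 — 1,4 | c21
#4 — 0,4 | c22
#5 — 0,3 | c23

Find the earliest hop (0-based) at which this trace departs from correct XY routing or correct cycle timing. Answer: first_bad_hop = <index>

first_bad_hop = 2

[1] (-1,+0) / 1c ⇒ ok
[2] (+0,+1) / 1c ⇒ BAD: Y-move but x=3≠0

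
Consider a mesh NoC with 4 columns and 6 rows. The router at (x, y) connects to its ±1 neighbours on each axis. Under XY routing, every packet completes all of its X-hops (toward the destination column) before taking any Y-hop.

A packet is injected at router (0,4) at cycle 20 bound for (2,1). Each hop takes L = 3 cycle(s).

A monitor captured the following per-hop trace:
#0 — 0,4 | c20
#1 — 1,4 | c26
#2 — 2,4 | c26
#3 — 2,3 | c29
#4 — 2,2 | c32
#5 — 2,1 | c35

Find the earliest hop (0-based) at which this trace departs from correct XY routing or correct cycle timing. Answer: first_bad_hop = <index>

first_bad_hop = 1

  1: Δx=+1 Δy=+0 Δt=6 [BAD: Δcyc=6≠L]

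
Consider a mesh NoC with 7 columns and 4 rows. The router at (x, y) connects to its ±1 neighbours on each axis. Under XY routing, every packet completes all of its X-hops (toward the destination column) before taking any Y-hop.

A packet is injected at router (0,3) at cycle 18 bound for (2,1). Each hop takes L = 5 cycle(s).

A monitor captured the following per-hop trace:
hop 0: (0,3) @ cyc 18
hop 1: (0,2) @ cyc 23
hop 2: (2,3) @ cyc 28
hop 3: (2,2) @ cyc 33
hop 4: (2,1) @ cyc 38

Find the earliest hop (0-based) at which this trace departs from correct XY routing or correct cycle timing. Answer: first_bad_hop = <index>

first_bad_hop = 1

check 1→ d=(0,-1) cyc+5: BAD: Y-move but x=0≠2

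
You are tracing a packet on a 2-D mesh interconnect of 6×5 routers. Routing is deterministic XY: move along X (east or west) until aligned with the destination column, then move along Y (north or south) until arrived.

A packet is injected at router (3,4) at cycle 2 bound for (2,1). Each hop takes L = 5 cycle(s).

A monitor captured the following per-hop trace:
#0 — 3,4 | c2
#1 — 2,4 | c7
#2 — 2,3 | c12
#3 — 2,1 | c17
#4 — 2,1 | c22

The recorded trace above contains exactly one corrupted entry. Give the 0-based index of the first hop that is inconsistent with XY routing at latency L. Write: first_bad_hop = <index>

first_bad_hop = 3

check 1→ d=(-1,0) cyc+5: ok
check 2→ d=(0,-1) cyc+5: ok
check 3→ d=(0,-2) cyc+5: BAD: non-unit step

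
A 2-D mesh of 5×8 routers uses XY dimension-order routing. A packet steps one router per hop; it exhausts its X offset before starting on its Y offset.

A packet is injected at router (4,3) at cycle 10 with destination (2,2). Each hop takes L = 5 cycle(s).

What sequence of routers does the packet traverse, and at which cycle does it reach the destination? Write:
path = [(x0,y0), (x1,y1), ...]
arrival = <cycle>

[0] x=4 y=3 t=10
[1] x=3 y=3 t=15 →W
[2] x=2 y=3 t=20 →W
[3] x=2 y=2 t=25 →S

path = [(4,3), (3,3), (2,3), (2,2)]
arrival = 25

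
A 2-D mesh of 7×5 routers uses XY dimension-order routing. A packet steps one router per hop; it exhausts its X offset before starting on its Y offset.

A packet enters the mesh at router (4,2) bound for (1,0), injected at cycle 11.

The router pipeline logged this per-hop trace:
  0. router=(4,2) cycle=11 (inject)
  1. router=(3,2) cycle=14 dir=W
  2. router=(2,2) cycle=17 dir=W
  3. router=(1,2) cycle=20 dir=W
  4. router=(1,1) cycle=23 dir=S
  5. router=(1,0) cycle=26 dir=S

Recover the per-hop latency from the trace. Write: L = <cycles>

L = 3

From hop 0 (11) to hop 1 (14): +3 cycles.
Per-hop latency L = Δcyc = 3.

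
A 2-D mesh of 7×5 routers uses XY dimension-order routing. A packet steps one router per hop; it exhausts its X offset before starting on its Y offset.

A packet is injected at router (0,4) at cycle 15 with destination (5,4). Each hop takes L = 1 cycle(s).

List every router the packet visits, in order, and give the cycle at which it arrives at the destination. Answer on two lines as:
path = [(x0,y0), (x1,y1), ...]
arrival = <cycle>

[0] x=0 y=4 t=15
[1] x=1 y=4 t=16 →E
[2] x=2 y=4 t=17 →E
[3] x=3 y=4 t=18 →E
[4] x=4 y=4 t=19 →E
[5] x=5 y=4 t=20 →E

path = [(0,4), (1,4), (2,4), (3,4), (4,4), (5,4)]
arrival = 20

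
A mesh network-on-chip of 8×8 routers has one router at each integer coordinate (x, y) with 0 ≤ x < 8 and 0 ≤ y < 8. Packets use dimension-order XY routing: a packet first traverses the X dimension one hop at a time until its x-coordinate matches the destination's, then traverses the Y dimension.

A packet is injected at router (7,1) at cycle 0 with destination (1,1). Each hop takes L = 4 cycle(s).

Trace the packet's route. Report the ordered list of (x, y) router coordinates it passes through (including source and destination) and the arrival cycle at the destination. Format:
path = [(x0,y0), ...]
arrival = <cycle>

[0] x=7 y=1 t=0
[1] x=6 y=1 t=4 →W
[2] x=5 y=1 t=8 →W
[3] x=4 y=1 t=12 →W
[4] x=3 y=1 t=16 →W
[5] x=2 y=1 t=20 →W
[6] x=1 y=1 t=24 →W

path = [(7,1), (6,1), (5,1), (4,1), (3,1), (2,1), (1,1)]
arrival = 24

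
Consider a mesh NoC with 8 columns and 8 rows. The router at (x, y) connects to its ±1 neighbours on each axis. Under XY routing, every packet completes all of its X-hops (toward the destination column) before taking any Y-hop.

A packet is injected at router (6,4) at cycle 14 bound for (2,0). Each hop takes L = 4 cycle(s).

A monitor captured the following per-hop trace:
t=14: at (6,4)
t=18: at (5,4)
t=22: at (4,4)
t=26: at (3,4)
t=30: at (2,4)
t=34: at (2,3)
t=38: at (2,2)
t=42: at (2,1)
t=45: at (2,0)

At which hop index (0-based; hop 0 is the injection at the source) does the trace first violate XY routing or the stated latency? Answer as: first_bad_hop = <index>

first_bad_hop = 8

hop 1: step (-1,+0), +4 cyc — ok
hop 2: step (-1,+0), +4 cyc — ok
hop 3: step (-1,+0), +4 cyc — ok
hop 4: step (-1,+0), +4 cyc — ok
hop 5: step (+0,-1), +4 cyc — ok
hop 6: step (+0,-1), +4 cyc — ok
hop 7: step (+0,-1), +4 cyc — ok
hop 8: step (+0,-1), +3 cyc — BAD: Δcyc=3≠L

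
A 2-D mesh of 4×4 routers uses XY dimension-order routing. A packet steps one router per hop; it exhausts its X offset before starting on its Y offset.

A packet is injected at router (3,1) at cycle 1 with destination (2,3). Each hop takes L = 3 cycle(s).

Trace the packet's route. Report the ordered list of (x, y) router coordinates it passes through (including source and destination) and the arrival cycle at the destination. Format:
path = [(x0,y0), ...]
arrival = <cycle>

hop 0: (3,1) @ cyc 1
hop 1: (2,1) @ cyc 4  [W]
hop 2: (2,2) @ cyc 7  [N]
hop 3: (2,3) @ cyc 10  [N]

path = [(3,1), (2,1), (2,2), (2,3)]
arrival = 10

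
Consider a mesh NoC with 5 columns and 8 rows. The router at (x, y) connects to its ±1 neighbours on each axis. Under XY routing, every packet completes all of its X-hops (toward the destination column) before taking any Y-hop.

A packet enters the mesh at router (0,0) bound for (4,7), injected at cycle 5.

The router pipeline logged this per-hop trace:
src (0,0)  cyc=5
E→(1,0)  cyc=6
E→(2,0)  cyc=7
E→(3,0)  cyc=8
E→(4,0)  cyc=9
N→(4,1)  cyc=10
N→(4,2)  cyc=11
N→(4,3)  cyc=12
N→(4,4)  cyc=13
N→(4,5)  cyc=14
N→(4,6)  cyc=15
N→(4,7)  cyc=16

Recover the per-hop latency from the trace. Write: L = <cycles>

L = 1

From hop 0 (5) to hop 1 (6): +1 cycles.
One hop costs L cycles, so L = 1.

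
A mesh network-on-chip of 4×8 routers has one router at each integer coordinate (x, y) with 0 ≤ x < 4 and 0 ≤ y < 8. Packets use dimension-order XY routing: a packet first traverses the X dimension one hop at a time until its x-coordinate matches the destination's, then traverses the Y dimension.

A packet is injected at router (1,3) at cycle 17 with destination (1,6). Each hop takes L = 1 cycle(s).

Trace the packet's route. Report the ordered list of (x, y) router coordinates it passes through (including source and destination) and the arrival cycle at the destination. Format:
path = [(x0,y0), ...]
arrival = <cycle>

path = [(1,3), (1,4), (1,5), (1,6)]
arrival = 20

t=17: at (1,3)
t=18: at (1,4) after N
t=19: at (1,5) after N
t=20: at (1,6) after N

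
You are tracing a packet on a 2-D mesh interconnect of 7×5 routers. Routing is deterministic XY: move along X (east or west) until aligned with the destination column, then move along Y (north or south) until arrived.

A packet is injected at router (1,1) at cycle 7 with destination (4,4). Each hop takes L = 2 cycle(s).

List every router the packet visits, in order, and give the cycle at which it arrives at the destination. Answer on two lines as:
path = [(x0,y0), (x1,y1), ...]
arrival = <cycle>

[0] x=1 y=1 t=7
[1] x=2 y=1 t=9 →E
[2] x=3 y=1 t=11 →E
[3] x=4 y=1 t=13 →E
[4] x=4 y=2 t=15 →N
[5] x=4 y=3 t=17 →N
[6] x=4 y=4 t=19 →N

path = [(1,1), (2,1), (3,1), (4,1), (4,2), (4,3), (4,4)]
arrival = 19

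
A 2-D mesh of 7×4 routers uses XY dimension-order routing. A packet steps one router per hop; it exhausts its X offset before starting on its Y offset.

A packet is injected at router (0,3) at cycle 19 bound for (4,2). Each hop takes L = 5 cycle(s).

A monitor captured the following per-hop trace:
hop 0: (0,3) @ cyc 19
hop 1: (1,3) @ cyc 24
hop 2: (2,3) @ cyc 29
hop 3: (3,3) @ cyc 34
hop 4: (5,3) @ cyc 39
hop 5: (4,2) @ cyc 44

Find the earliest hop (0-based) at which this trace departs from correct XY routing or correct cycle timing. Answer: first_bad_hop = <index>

[1] (+1,+0) / 5c ⇒ ok
[2] (+1,+0) / 5c ⇒ ok
[3] (+1,+0) / 5c ⇒ ok
[4] (+2,+0) / 5c ⇒ BAD: non-unit step

first_bad_hop = 4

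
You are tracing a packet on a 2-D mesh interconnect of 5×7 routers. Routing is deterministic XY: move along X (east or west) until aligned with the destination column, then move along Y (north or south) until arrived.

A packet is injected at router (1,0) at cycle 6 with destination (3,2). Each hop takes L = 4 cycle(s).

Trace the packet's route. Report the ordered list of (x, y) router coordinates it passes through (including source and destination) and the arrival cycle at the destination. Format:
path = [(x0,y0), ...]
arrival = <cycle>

path = [(1,0), (2,0), (3,0), (3,1), (3,2)]
arrival = 22

[0] x=1 y=0 t=6
[1] x=2 y=0 t=10 →E
[2] x=3 y=0 t=14 →E
[3] x=3 y=1 t=18 →N
[4] x=3 y=2 t=22 →N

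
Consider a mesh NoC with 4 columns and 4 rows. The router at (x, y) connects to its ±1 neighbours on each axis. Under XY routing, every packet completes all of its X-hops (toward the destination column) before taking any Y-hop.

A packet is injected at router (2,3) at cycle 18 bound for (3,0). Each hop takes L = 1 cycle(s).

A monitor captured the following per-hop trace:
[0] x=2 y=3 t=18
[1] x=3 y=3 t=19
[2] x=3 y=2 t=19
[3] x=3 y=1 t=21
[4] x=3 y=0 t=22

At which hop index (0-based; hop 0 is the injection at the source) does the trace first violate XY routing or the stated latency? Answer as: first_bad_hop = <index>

  1: Δx=+1 Δy=+0 Δt=1 [ok]
  2: Δx=+0 Δy=-1 Δt=0 [BAD: Δcyc=0≠L]

first_bad_hop = 2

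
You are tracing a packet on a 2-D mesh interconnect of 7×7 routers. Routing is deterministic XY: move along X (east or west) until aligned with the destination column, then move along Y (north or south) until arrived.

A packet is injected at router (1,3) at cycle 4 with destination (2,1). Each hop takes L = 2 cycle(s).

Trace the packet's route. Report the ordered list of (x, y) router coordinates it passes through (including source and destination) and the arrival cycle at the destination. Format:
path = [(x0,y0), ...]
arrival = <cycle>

path = [(1,3), (2,3), (2,2), (2,1)]
arrival = 10

  0. router=(1,3) cycle=4 (inject)
  1. router=(2,3) cycle=6 dir=E
  2. router=(2,2) cycle=8 dir=S
  3. router=(2,1) cycle=10 dir=S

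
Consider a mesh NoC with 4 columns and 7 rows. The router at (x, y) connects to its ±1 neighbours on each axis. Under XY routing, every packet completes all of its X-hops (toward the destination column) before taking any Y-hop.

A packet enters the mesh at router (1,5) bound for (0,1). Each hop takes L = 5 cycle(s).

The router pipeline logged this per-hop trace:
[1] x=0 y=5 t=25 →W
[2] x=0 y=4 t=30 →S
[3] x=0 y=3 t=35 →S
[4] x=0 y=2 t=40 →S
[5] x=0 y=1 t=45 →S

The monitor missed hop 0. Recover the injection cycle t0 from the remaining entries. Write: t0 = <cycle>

Hop 1 reached at cycle 25; hop k is at t0 + k·L.
Subtract one hop: t0 = 25 − 5 = 20.

t0 = 20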